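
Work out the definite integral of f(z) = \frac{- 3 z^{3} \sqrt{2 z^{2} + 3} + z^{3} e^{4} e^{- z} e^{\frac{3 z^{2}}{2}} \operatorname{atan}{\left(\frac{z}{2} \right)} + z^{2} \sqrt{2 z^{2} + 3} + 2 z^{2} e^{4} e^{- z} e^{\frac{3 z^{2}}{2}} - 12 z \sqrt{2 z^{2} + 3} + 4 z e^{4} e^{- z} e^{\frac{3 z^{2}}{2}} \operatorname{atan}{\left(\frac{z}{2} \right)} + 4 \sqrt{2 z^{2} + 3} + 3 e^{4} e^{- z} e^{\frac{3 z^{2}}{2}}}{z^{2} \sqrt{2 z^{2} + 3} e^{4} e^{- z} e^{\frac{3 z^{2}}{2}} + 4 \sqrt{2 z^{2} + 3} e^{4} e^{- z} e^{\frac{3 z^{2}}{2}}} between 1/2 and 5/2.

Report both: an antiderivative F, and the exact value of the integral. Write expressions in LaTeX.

Antiderivative: F(z) = \frac{\sqrt{2 z^{2} + 3} \operatorname{atan}{\left(\frac{z}{2} \right)} + \frac{2 e^{z} e^{- \frac{3 z^{2}}{2}}}{e^{4}}}{2}; value = - \frac{\sqrt{14} \operatorname{atan}{\left(\frac{1}{4} \right)}}{4} - e^{- \frac{31}{8}} + e^{- \frac{87}{8}} + \frac{\sqrt{62} \operatorname{atan}{\left(\frac{5}{4} \right)}}{4}

For F(z) to be correct the identity F'(z) - f(z) = 0 must hold.
F(z) = \frac{\sqrt{2 z^{2} + 3} \operatorname{atan}{\left(\frac{z}{2} \right)} + \frac{2 e^{z} e^{- \frac{3 z^{2}}{2}}}{e^{4}}}{2} is an antiderivative of f.
Check: d/dz[\frac{\sqrt{2 z^{2} + 3} \operatorname{atan}{\left(\frac{z}{2} \right)} + \frac{2 e^{z} e^{- \frac{3 z^{2}}{2}}}{e^{4}}}{2}] = \frac{- 3 z^{3} \sqrt{2 z^{2} + 3} e^{z} + z^{3} e^{4} e^{\frac{3 z^{2}}{2}} \operatorname{atan}{\left(\frac{z}{2} \right)} + z^{2} \sqrt{2 z^{2} + 3} e^{z} + 2 z^{2} e^{4} e^{\frac{3 z^{2}}{2}} - 12 z \sqrt{2 z^{2} + 3} e^{z} + 4 z e^{4} e^{\frac{3 z^{2}}{2}} \operatorname{atan}{\left(\frac{z}{2} \right)} + 4 \sqrt{2 z^{2} + 3} e^{z} + 3 e^{4} e^{\frac{3 z^{2}}{2}}}{z^{2} \sqrt{2 z^{2} + 3} e^{4} e^{\frac{3 z^{2}}{2}} + 4 \sqrt{2 z^{2} + 3} e^{4} e^{\frac{3 z^{2}}{2}}}, which equals f(z).
F(5/2) = e^{- \frac{87}{8}} + \frac{\sqrt{62} \operatorname{atan}{\left(\frac{5}{4} \right)}}{4}; F(1/2) = e^{- \frac{31}{8}} + \frac{\sqrt{14} \operatorname{atan}{\left(\frac{1}{4} \right)}}{4}.
Integral = F(5/2) - F(1/2) = - \frac{\sqrt{14} \operatorname{atan}{\left(\frac{1}{4} \right)}}{4} - e^{- \frac{31}{8}} + e^{- \frac{87}{8}} + \frac{\sqrt{62} \operatorname{atan}{\left(\frac{5}{4} \right)}}{4}.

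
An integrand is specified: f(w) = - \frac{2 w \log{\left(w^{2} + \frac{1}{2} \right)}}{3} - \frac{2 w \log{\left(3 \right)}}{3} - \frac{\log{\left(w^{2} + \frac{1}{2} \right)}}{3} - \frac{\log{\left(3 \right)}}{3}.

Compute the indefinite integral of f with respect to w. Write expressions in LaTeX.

The integrand splits into summands that can be handled one at a time.
Check: d/dw[- \frac{2 w^{2} \log{\left(3 w^{2} + \frac{3}{2} \right)} - 2 w^{2} + 2 w \log{\left(3 w^{2} + \frac{3}{2} \right)} - 4 w + \log{\left(w^{2} + \frac{1}{2} \right)} + 2 \sqrt{2} \operatorname{atan}{\left(\sqrt{2} w \right)}}{6}] = - \frac{2 w \log{\left(w^{2} + \frac{1}{2} \right)}}{3} - \frac{2 w \log{\left(3 \right)}}{3} - \frac{\log{\left(w^{2} + \frac{1}{2} \right)}}{3} - \frac{\log{\left(3 \right)}}{3} = f(w).

F(w) = - \frac{2 w^{2} \log{\left(3 w^{2} + \frac{3}{2} \right)} - 2 w^{2} + 2 w \log{\left(3 w^{2} + \frac{3}{2} \right)} - 4 w + \log{\left(w^{2} + \frac{1}{2} \right)} + 2 \sqrt{2} \operatorname{atan}{\left(\sqrt{2} w \right)}}{6} + C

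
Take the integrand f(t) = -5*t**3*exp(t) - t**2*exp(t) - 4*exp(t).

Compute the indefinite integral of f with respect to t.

F(t) = (-5*t**3 + 14*t**2 - 28*t + 24)*exp(t) + C

f has the shape u'v + uv' for u = -5*t**3 + 14*t**2 - 28*t + 24 and v = exp(t) — it is the derivative of the product u*v.
Check: d/dt[(-5*t**3 + 14*t**2 - 28*t + 24)*exp(t)] = -5*t**3*exp(t) - t**2*exp(t) - 4*exp(t) = f(t).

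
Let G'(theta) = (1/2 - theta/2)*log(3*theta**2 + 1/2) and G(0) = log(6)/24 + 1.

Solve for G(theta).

Check a candidate G(theta) by differentiating: d/dtheta[G] must match the given G'(theta).
A general antiderivative is theta**2/4 - theta + (-theta**2/4 + theta/2)*log(3*theta**2 + 1/2) - log(theta**2 + 1/6)/24 + sqrt(6)*atan(sqrt(6)*theta)/6 + C.
The condition gives C = log(6)/24 + 1 - (log(6)/24) = 1.
So G(theta) = theta**2/4 - theta + (-theta**2/4 + theta/2)*log(3*theta**2 + 1/2) - log(theta**2 + 1/6)/24 + sqrt(6)*atan(sqrt(6)*theta)/6 + 1.
Check: d/dtheta[theta**2/4 - theta + (-theta**2/4 + theta/2)*log(3*theta**2 + 1/2) - log(theta**2 + 1/6)/24 + sqrt(6)*atan(sqrt(6)*theta)/6 + 1] = -theta*log(3*theta**2 + 1/2)/2 + log(3*theta**2 + 1/2)/2, which equals G'(theta).

G(theta) = theta**2/4 - theta + (-theta**2/4 + theta/2)*log(3*theta**2 + 1/2) - log(theta**2 + 1/6)/24 + sqrt(6)*atan(sqrt(6)*theta)/6 + 1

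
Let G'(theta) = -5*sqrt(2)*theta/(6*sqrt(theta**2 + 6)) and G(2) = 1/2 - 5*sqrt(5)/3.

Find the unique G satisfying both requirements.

G(theta) = sqrt(2)*(-10*sqrt(theta**2 + 6) + 3*sqrt(2))/12

The substitution u = theta**2/2 + 3 works: G'(theta) is exactly (dG/du)*(du/dtheta) for that inner function.
A general antiderivative is -5*sqrt(theta**2/2 + 3)/3 + C.
The condition gives C = 1/2 - 5*sqrt(5)/3 - (-5*sqrt(5)/3) = 1/2.
So G(theta) = sqrt(2)*(-10*sqrt(theta**2 + 6) + 3*sqrt(2))/12.
Check: d/dtheta[sqrt(2)*(-10*sqrt(theta**2 + 6) + 3*sqrt(2))/12] = -5*sqrt(2)*theta/(6*sqrt(theta**2 + 6)) = G'(theta).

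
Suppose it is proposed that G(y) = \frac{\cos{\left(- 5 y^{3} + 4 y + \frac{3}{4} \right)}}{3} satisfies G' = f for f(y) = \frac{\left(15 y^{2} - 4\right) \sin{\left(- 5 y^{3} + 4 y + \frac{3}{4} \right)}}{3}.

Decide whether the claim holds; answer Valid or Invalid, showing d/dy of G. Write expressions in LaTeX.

Valid. The derivative of G reproduces f.

d/dy[G] = 5 y^{2} \sin{\left(- 5 y^{3} + 4 y + \frac{3}{4} \right)} - \frac{4 \sin{\left(- 5 y^{3} + 4 y + \frac{3}{4} \right)}}{3}
This equals f(y) exactly, so the claim holds.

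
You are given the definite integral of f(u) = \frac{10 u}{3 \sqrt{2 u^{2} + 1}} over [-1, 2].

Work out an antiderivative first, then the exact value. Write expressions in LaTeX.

The substitution w = 2 u^{2} + 1 works: f is exactly (dF/dw)*(dw/du) for that inner function.
F(u) = \frac{5 \sqrt{2 u^{2} + 1}}{3} is an antiderivative of f.
Check: d/du[\frac{5 \sqrt{2 u^{2} + 1}}{3}] = \frac{10 u}{3 \sqrt{2 u^{2} + 1}} = f(u).
F(2) = 5; F(-1) = \frac{5 \sqrt{3}}{3}.
Integral = F(2) - F(-1) = 5 - \frac{5 \sqrt{3}}{3}.

Antiderivative: F(u) = \frac{5 \sqrt{2 u^{2} + 1}}{3}; value = 5 - \frac{5 \sqrt{3}}{3}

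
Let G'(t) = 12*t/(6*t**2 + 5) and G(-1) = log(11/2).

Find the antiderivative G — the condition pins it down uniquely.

G(t) = log(3*t**2 + 5/2)

The substitution u = 3*t**2 + 5/2 works: G'(t) is exactly (dG/du)*(du/dt) for that inner function.
A general antiderivative is log(3*t**2 + 5/2) + C.
The condition gives C = log(11/2) - (log(11/2)) = 0.
So G(t) = log(3*t**2 + 5/2).
Check: d/dt[log(3*t**2 + 5/2)] = 12*t/(6*t**2 + 5) = G'(t).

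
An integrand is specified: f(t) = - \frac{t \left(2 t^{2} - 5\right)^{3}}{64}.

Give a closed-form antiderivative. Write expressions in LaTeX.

An antiderivative is F(t) = - \frac{\left(\frac{5}{4} - \frac{t^{2}}{2}\right)^{4}}{4}.

The substitution u = \frac{5}{4} - \frac{t^{2}}{2} works: f is exactly (dF/du)*(du/dt) for that inner function.
Check: d/dt[- \frac{\left(\frac{5}{4} - \frac{t^{2}}{2}\right)^{4}}{4}] = - \frac{t^{7}}{8} + \frac{15 t^{5}}{16} - \frac{75 t^{3}}{32} + \frac{125 t}{64}, which equals f(t).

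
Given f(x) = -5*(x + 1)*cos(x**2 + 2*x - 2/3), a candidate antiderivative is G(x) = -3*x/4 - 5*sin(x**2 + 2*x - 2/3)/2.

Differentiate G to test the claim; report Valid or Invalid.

d/dx[G] = -5*x*cos(x**2 + 2*x - 2/3) - 5*cos(x**2 + 2*x - 2/3) - 3/4
d/dx[G] - f(x) = -3/4 != 0.

Invalid: d/dx[G] - f = -3/4, which is not 0.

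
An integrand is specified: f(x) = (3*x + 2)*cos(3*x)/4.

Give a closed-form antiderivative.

Since d/dx undoes antidifferentiation here, F'(x) = f(x) is required of F(x).
Check: d/dx[x*sin(3*x)/4 + sin(3*x)/6 + cos(3*x)/12] = 3*x*cos(3*x)/4 + cos(3*x)/2, which equals f(x).

An antiderivative is F(x) = x*sin(3*x)/4 + sin(3*x)/6 + cos(3*x)/12.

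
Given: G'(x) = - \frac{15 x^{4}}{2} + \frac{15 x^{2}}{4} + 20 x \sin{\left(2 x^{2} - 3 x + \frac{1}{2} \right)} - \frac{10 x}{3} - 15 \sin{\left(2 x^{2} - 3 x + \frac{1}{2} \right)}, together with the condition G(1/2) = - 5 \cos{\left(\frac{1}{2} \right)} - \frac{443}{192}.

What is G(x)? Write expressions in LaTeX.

Integrate term by term and add the pieces.
A general antiderivative is - \frac{3 x^{5}}{2} + \frac{5 x^{3}}{4} - \frac{5 x^{2}}{3} - 5 \cos{\left(2 x^{2} - 3 x + \frac{1}{2} \right)} - 3 + C.
The condition gives C = - 5 \cos{\left(\frac{1}{2} \right)} - \frac{443}{192} - (- 5 \cos{\left(\frac{1}{2} \right)} - \frac{635}{192}) = 1.
So G(x) = \frac{- 18 x^{5} + 15 x^{3} - 20 x^{2} - 60 \cos{\left(2 x^{2} - 3 x + \frac{1}{2} \right)} - 24}{12}.
Check: d/dx[\frac{- 18 x^{5} + 15 x^{3} - 20 x^{2} - 60 \cos{\left(2 x^{2} - 3 x + \frac{1}{2} \right)} - 24}{12}] = - \frac{15 x^{4}}{2} + \frac{15 x^{2}}{4} + 20 x \sin{\left(2 x^{2} - 3 x + \frac{1}{2} \right)} - \frac{10 x}{3} - 15 \sin{\left(2 x^{2} - 3 x + \frac{1}{2} \right)} = G'(x).

G(x) = \frac{- 18 x^{5} + 15 x^{3} - 20 x^{2} - 60 \cos{\left(2 x^{2} - 3 x + \frac{1}{2} \right)} - 24}{12}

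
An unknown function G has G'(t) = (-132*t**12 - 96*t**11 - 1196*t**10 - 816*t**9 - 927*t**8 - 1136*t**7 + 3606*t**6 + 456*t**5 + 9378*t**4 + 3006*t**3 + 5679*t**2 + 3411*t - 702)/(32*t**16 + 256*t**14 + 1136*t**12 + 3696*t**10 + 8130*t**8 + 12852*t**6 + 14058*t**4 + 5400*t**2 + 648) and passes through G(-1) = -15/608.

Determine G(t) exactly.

G(t) = (-3*t/4 - 1/3)/(2*t**4/3 + 2*t**2 + 1/2) + (5*t/2 + 5/4)/(t**4 + t**2 + 6)

Recover the given G'(t) by differentiating a candidate G(t); any mismatch rules it out.
A general antiderivative is (-3*t/4 - 1/3)/(2*t**4/3 + 2*t**2 + 1/2) + (5*t/2 + 5/4)/(t**4 + t**2 + 6) + C.
The condition gives C = -15/608 - (-15/608) = 0.
So G(t) = (-3*t/4 - 1/3)/(2*t**4/3 + 2*t**2 + 1/2) + (5*t/2 + 5/4)/(t**4 + t**2 + 6).
Check: d/dt[(-3*t/4 - 1/3)/(2*t**4/3 + 2*t**2 + 1/2) + (5*t/2 + 5/4)/(t**4 + t**2 + 6)] = (-132*t**12 - 96*t**11 - 1196*t**10 - 816*t**9 - 927*t**8 - 1136*t**7 + 3606*t**6 + 456*t**5 + 9378*t**4 + 3006*t**3 + 5679*t**2 + 3411*t - 702)/(32*t**16 + 256*t**14 + 1136*t**12 + 3696*t**10 + 8130*t**8 + 12852*t**6 + 14058*t**4 + 5400*t**2 + 648) = G'(t).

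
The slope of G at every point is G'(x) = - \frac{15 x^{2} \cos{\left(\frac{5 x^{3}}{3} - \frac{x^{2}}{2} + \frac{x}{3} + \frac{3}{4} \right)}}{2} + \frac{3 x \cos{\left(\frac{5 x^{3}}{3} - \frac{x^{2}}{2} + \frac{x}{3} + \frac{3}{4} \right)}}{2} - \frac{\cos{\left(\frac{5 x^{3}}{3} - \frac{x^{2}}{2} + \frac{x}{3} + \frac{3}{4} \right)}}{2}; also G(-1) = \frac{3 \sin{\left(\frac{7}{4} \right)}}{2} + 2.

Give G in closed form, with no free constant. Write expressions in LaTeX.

G(x) = \frac{4 - 3 \sin{\left(\frac{5 x^{3}}{3} - \frac{x^{2}}{2} + \frac{x}{3} + \frac{3}{4} \right)}}{2}

G'(x) matches the chain-rule pattern g'(h)*h' with inner function h(x) = \frac{5 x^{3}}{3} - \frac{x^{2}}{2} + \frac{x}{3} + \frac{3}{4}; substituting u = h(x) collapses the integral.
A general antiderivative is - \frac{3 \sin{\left(\frac{5 x^{3}}{3} - \frac{x^{2}}{2} + \frac{x}{3} + \frac{3}{4} \right)}}{2} + C.
The condition gives C = \frac{3 \sin{\left(\frac{7}{4} \right)}}{2} + 2 - (\frac{3 \sin{\left(\frac{7}{4} \right)}}{2}) = 2.
So G(x) = \frac{4 - 3 \sin{\left(\frac{5 x^{3}}{3} - \frac{x^{2}}{2} + \frac{x}{3} + \frac{3}{4} \right)}}{2}.
Check: d/dx[\frac{4 - 3 \sin{\left(\frac{5 x^{3}}{3} - \frac{x^{2}}{2} + \frac{x}{3} + \frac{3}{4} \right)}}{2}] = - \frac{15 x^{2} \cos{\left(\frac{5 x^{3}}{3} - \frac{x^{2}}{2} + \frac{x}{3} + \frac{3}{4} \right)}}{2} + \frac{3 x \cos{\left(\frac{5 x^{3}}{3} - \frac{x^{2}}{2} + \frac{x}{3} + \frac{3}{4} \right)}}{2} - \frac{\cos{\left(\frac{5 x^{3}}{3} - \frac{x^{2}}{2} + \frac{x}{3} + \frac{3}{4} \right)}}{2} = G'(x).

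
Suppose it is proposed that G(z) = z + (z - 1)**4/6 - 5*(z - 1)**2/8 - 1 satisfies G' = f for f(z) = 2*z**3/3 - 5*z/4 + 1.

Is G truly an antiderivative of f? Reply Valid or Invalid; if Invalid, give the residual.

Invalid: d/dz[G] - f = -2*z**2 + 2*z + 7/12, which is not 0.

d/dz[G] = 2*z**3/3 - 2*z**2 + 3*z/4 + 19/12
d/dz[G] - f(z) = -2*z**2 + 2*z + 7/12 != 0.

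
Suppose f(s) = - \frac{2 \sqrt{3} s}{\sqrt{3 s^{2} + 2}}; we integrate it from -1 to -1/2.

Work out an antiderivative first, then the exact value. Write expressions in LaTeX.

f matches the chain-rule pattern g'(h)*h' with inner function h(s) = s^{2} + \frac{2}{3}; substituting u = h(s) collapses the integral.
F(s) = - 2 \sqrt{s^{2} + \frac{2}{3}} is an antiderivative of f.
Check: d/ds[- 2 \sqrt{s^{2} + \frac{2}{3}}] = - \frac{2 \sqrt{3} s}{\sqrt{3 s^{2} + 2}} = f(s).
F(-1/2) = - \frac{\sqrt{33}}{3}; F(-1) = - \frac{2 \sqrt{15}}{3}.
Integral = F(-1/2) - F(-1) = - \frac{\sqrt{33}}{3} + \frac{2 \sqrt{15}}{3}.

Antiderivative: F(s) = - 2 \sqrt{s^{2} + \frac{2}{3}}; value = - \frac{\sqrt{33}}{3} + \frac{2 \sqrt{15}}{3}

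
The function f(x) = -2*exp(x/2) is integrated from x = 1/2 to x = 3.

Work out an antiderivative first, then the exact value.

For F(x) to be correct the identity F'(x) - f(x) = 0 must hold.
F(x) = -4*exp(x/2) is an antiderivative of f.
Check: d/dx[-4*exp(x/2)] = -2*exp(x/2) = f(x).
F(3) = -4*exp(3/2); F(1/2) = -4*exp(1/4).
Integral = F(3) - F(1/2) = -4*exp(3/2) + 4*exp(1/4).

Antiderivative: F(x) = -4*exp(x/2); value = -4*exp(3/2) + 4*exp(1/4)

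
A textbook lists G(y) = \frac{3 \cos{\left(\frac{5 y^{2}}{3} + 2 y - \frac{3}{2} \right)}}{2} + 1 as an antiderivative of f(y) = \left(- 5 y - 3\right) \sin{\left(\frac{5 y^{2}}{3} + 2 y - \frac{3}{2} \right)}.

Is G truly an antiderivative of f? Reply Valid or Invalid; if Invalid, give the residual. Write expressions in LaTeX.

d/dy[G] = - 5 y \sin{\left(\frac{5 y^{2}}{3} + 2 y - \frac{3}{2} \right)} - 3 \sin{\left(\frac{5 y^{2}}{3} + 2 y - \frac{3}{2} \right)}
This equals f(y) exactly, so the claim holds.

Valid - the claim checks out under differentiation.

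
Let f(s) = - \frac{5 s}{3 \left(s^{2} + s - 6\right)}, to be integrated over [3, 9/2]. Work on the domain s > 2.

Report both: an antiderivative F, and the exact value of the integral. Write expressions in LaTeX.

Antiderivative: F(s) = - \frac{2 \log{\left(s - 2 \right)}}{3} - \log{\left(s + 3 \right)}; value = - \log{\left(\frac{15}{2} \right)} - \frac{2 \log{\left(\frac{5}{2} \right)}}{3} + \log{\left(6 \right)}

Factor the denominator (3 \left(s - 2\right) \left(s + 3\right)) and decompose: f = - \frac{1}{s + 3} - \frac{2}{3 \left(s - 2\right)}; each piece integrates to a log, atan, or power term.
F(s) = - \frac{2 \log{\left(s - 2 \right)}}{3} - \log{\left(s + 3 \right)} is an antiderivative of f.
Check: d/ds[- \frac{2 \log{\left(s - 2 \right)}}{3} - \log{\left(s + 3 \right)}] = - \frac{5 s}{3 s^{2} + 3 s - 18}, which equals f(s).
F(9/2) = - \log{\left(\frac{15}{2} \right)} - \frac{2 \log{\left(\frac{5}{2} \right)}}{3}; F(3) = - \log{\left(6 \right)}.
Integral = F(9/2) - F(3) = - \log{\left(\frac{15}{2} \right)} - \frac{2 \log{\left(\frac{5}{2} \right)}}{3} + \log{\left(6 \right)}.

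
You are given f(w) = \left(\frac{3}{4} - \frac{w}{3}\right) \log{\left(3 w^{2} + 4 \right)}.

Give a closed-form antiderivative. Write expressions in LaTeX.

For F(w) to be correct the identity F'(w) - f(w) = 0 must hold.
Check: d/dw[\frac{6 w^{2} + 3 w \left(9 - 2 w\right) \log{\left(3 w^{2} + 4 \right)} - 54 w - 8 \log{\left(w^{2} + \frac{4}{3} \right)} + 36 \sqrt{3} \operatorname{atan}{\left(\frac{\sqrt{3} w}{2} \right)}}{36}] = - \frac{w \log{\left(3 w^{2} + 4 \right)}}{3} + \frac{3 \log{\left(3 w^{2} + 4 \right)}}{4}, which equals f(w).

An antiderivative is F(w) = \frac{6 w^{2} + 3 w \left(9 - 2 w\right) \log{\left(3 w^{2} + 4 \right)} - 54 w - 8 \log{\left(w^{2} + \frac{4}{3} \right)} + 36 \sqrt{3} \operatorname{atan}{\left(\frac{\sqrt{3} w}{2} \right)}}{36}.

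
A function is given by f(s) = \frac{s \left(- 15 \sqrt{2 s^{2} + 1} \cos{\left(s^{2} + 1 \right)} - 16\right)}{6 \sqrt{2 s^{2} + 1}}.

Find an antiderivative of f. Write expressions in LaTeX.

For F(s) to be correct the identity F'(s) - f(s) = 0 must hold.
Check: d/ds[- \frac{4 \sqrt{2 s^{2} + 1}}{3} - \frac{5 \sin{\left(s^{2} + 1 \right)}}{4}] = \frac{- 15 s \sqrt{2 s^{2} + 1} \cos{\left(s^{2} + 1 \right)} - 16 s}{6 \sqrt{2 s^{2} + 1}}, which equals f(s).

An antiderivative is F(s) = - \frac{4 \sqrt{2 s^{2} + 1}}{3} - \frac{5 \sin{\left(s^{2} + 1 \right)}}{4}.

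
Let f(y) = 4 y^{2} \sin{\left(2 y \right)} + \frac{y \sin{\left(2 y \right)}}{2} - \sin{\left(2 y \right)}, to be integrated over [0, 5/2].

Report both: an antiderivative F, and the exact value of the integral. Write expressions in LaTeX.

Integrate term by term and add the pieces.
F(y) = \frac{- 16 y^{2} \cos{\left(2 y \right)} + 16 y \sin{\left(2 y \right)} - 2 y \cos{\left(2 y \right)} + \sin{\left(2 y \right)} + 12 \cos{\left(2 y \right)}}{8} is an antiderivative of f.
Check: d/dy[\frac{- 16 y^{2} \cos{\left(2 y \right)} + 16 y \sin{\left(2 y \right)} - 2 y \cos{\left(2 y \right)} + \sin{\left(2 y \right)} + 12 \cos{\left(2 y \right)}}{8}] = 4 y^{2} \sin{\left(2 y \right)} + \frac{y \sin{\left(2 y \right)}}{2} - \sin{\left(2 y \right)} = f(y).
F(5/2) = \frac{41 \sin{\left(5 \right)}}{8} - \frac{93 \cos{\left(5 \right)}}{8}; F(0) = \frac{3}{2}.
Integral = F(5/2) - F(0) = \frac{41 \sin{\left(5 \right)}}{8} - \frac{93 \cos{\left(5 \right)}}{8} - \frac{3}{2}.

Antiderivative: F(y) = \frac{- 16 y^{2} \cos{\left(2 y \right)} + 16 y \sin{\left(2 y \right)} - 2 y \cos{\left(2 y \right)} + \sin{\left(2 y \right)} + 12 \cos{\left(2 y \right)}}{8}; value = \frac{41 \sin{\left(5 \right)}}{8} - \frac{93 \cos{\left(5 \right)}}{8} - \frac{3}{2}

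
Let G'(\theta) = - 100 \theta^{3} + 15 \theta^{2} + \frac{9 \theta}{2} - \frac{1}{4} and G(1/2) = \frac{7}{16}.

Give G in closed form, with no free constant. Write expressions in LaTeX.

G'(\theta) matches the chain-rule pattern g'(h)*h' with inner function h(\theta) = - 5 \theta^{2} + \frac{\theta}{2} + \frac{1}{4}; substituting u = h(\theta) collapses the integral.
A general antiderivative is - \left(- 5 \theta^{2} + \frac{\theta}{2} + \frac{1}{4}\right)^{2} + C.
The condition gives C = \frac{7}{16} - (- \frac{9}{16}) = 1.
So G(\theta) = \frac{16 - \left(- 20 \theta^{2} + 2 \theta + 1\right)^{2}}{16}.
Check: d/d\theta[\frac{16 - \left(- 20 \theta^{2} + 2 \theta + 1\right)^{2}}{16}] = - 100 \theta^{3} + 15 \theta^{2} + \frac{9 \theta}{2} - \frac{1}{4} = G'(\theta).

G(\theta) = \frac{16 - \left(- 20 \theta^{2} + 2 \theta + 1\right)^{2}}{16}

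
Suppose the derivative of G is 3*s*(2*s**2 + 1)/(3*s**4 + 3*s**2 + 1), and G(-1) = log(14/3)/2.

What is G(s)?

G'(s) matches the chain-rule pattern g'(h)*h' with inner function h(s) = 2*s**4 + 2*s**2 + 2/3; substituting u = h(s) collapses the integral.
A general antiderivative is log(2*s**4 + 2*s**2 + 2/3)/2 + C.
The condition gives C = log(14/3)/2 - (log(14/3)/2) = 0.
So G(s) = log(s**4 + s**2 + 1/3)/2 + log(2)/2.
Check: d/ds[log(s**4 + s**2 + 1/3)/2 + log(2)/2] = (6*s**3 + 3*s)/(3*s**4 + 3*s**2 + 1), which equals G'(s).

G(s) = log(s**4 + s**2 + 1/3)/2 + log(2)/2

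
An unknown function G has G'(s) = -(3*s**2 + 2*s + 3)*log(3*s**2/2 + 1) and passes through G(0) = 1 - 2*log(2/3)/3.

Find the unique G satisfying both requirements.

G(s) = -s**3*log(3*s**2/2 + 1) + 2*s**3/3 - s**2*log(3*s**2/2 + 1) + s**2 - 3*s*log(3*s**2/2 + 1) + 14*s/3 - 2*log(s**2 + 2/3)/3 - 14*sqrt(6)*atan(sqrt(6)*s/2)/9 + 1

For G(s) to be correct, d/ds[G] must agree with the stated G'(s) identically.
A general antiderivative is 2*s**3/3 + s**2 + 14*s/3 + (-s**3 - s**2 - 3*s)*log(3*s**2/2 + 1) - 2*log(s**2 + 2/3)/3 - 14*sqrt(6)*atan(sqrt(6)*s/2)/9 + C.
The condition gives C = 1 - 2*log(2/3)/3 - (-2*log(2/3)/3) = 1.
So G(s) = -s**3*log(3*s**2/2 + 1) + 2*s**3/3 - s**2*log(3*s**2/2 + 1) + s**2 - 3*s*log(3*s**2/2 + 1) + 14*s/3 - 2*log(s**2 + 2/3)/3 - 14*sqrt(6)*atan(sqrt(6)*s/2)/9 + 1.
Check: d/ds[-s**3*log(3*s**2/2 + 1) + 2*s**3/3 - s**2*log(3*s**2/2 + 1) + s**2 - 3*s*log(3*s**2/2 + 1) + 14*s/3 - 2*log(s**2 + 2/3)/3 - 14*sqrt(6)*atan(sqrt(6)*s/2)/9 + 1] = -3*s**2*log(3*s**2/2 + 1) - 2*s*log(3*s**2/2 + 1) - 3*log(3*s**2/2 + 1), which equals G'(s).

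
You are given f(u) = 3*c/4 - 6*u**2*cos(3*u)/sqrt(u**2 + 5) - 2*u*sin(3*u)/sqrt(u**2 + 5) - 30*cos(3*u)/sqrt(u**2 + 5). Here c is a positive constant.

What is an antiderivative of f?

An antiderivative is F(u) = 3*c*u/4 - 2*sqrt(u**2 + 5)*sin(3*u).

Integrate term by term and add the pieces.
Check: d/du[3*c*u/4 - 2*sqrt(u**2 + 5)*sin(3*u)] = (3*c*sqrt(u**2 + 5) - 24*u**2*cos(3*u) - 8*u*sin(3*u) - 120*cos(3*u))/(4*sqrt(u**2 + 5)), which equals f(u).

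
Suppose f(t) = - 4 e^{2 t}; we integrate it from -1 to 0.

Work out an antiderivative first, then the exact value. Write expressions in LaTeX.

Since d/dt undoes antidifferentiation here, F'(t) = f(t) is required of F(t).
F(t) = - 2 e^{2 t} is an antiderivative of f.
Check: d/dt[- 2 e^{2 t}] = - 4 e^{2 t} = f(t).
F(0) = -2; F(-1) = - \frac{2}{e^{2}}.
Integral = F(0) - F(-1) = -2 + \frac{2}{e^{2}}.

Antiderivative: F(t) = - 2 e^{2 t}; value = -2 + \frac{2}{e^{2}}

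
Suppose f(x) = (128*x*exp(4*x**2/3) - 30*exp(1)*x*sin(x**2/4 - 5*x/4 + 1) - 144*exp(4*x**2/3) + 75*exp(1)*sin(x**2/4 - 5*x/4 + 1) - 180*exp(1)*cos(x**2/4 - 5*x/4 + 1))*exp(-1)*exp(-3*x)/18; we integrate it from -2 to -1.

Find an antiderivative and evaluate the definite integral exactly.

f has the shape u'v + uv' for u = 8*exp(4*x**2/3 - 1)/3 + 10*cos(x**2/4 - 5*x/4 + 1)/3 and v = exp(-3*x) — it is the derivative of the product u*v.
F(x) = -2*(-4*exp(4*x**2/3 - 1) - 5*cos(x**2/4 - 5*x/4 + 1))*exp(-3*x)/3 is an antiderivative of f.
Check: d/dx[-2*(-4*exp(4*x**2/3 - 1) - 5*cos(x**2/4 - 5*x/4 + 1))*exp(-3*x)/3] = (128*x*exp(-1)*exp(4*x**2/3) - 30*x*sin(x**2/4 - 5*x/4 + 1) - 144*exp(-1)*exp(4*x**2/3) + 75*sin(x**2/4 - 5*x/4 + 1) - 180*cos(x**2/4 - 5*x/4 + 1))*exp(-3*x)/18, which equals f(x).
F(-1) = 10*exp(3)*cos(5/2)/3 + 8*exp(10/3)/3; F(-2) = 10*exp(6)*cos(9/2)/3 + 8*exp(31/3)/3.
Integral = F(-1) - F(-2) = -8*exp(31/3)/3 + 10*exp(3)*cos(5/2)/3 + 8*exp(10/3)/3 - 10*exp(6)*cos(9/2)/3.

Antiderivative: F(x) = -2*(-4*exp(4*x**2/3 - 1) - 5*cos(x**2/4 - 5*x/4 + 1))*exp(-3*x)/3; value = -8*exp(31/3)/3 + 10*exp(3)*cos(5/2)/3 + 8*exp(10/3)/3 - 10*exp(6)*cos(9/2)/3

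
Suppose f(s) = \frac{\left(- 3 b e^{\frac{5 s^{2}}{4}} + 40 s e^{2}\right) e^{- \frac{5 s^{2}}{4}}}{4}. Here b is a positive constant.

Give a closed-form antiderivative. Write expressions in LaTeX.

An antiderivative is F(s) = - \frac{3 b s + 16 e^{2} e^{- \frac{5 s^{2}}{4}}}{4}.

An antiderivative F(s) passes only if d/ds[F] lands on f(s) exactly.
Check: d/ds[- \frac{3 b s + 16 e^{2} e^{- \frac{5 s^{2}}{4}}}{4}] = \frac{\left(- 3 b e^{\frac{5 s^{2}}{4}} + 40 s e^{2}\right) e^{- \frac{5 s^{2}}{4}}}{4} = f(s).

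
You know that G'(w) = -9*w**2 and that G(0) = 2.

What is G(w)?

Recover the given G'(w) by differentiating a candidate G(w); any mismatch rules it out.
A general antiderivative is -3*w**3 + C.
The condition gives C = 2 - (0) = 2.
So G(w) = 2 - 3*w**3.
Check: d/dw[2 - 3*w**3] = -9*w**2 = G'(w).

G(w) = 2 - 3*w**3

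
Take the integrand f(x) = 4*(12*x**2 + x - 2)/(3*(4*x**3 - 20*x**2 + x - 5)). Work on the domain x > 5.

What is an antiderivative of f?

An antiderivative is F(x) = 2*(6*log(x/2 - 5/2) + atan(2*x))/3.

A candidate is checked by its d/dx: the result must match f(x).
Check: d/dx[2*(6*log(x/2 - 5/2) + atan(2*x))/3] = (48*x**2 + 4*x - 8)/(12*x**3 - 60*x**2 + 3*x - 15), which equals f(x).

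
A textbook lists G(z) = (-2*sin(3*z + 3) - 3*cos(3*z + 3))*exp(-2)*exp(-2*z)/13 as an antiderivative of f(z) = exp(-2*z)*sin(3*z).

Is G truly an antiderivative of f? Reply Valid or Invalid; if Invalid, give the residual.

Invalid: d/dz[G] - f = (-exp(2)*sin(3*z) + sin(3*z + 3))*exp(-2)*exp(-2*z), which is not 0.

d/dz[G] = exp(-2)*exp(-2*z)*sin(3*z + 3)
d/dz[G] - f(z) = (-exp(2)*sin(3*z) + sin(3*z + 3))*exp(-2)*exp(-2*z) != 0.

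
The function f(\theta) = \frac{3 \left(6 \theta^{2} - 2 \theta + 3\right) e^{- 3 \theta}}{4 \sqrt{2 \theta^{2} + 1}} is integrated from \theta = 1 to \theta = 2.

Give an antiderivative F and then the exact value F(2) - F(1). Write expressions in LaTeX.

Antiderivative: F(\theta) = - \frac{3 \sqrt{2 \theta^{2} + 1} e^{- 3 \theta}}{4}; value = - \frac{9}{4 e^{6}} + \frac{3 \sqrt{3}}{4 e^{3}}

Recognize the product-rule pattern: f = u'v + uv' with u = - \frac{3 \sqrt{2 \theta^{2} + 1}}{4}, v = e^{- 3 \theta}, so integration by parts undoes it.
F(\theta) = - \frac{3 \sqrt{2 \theta^{2} + 1} e^{- 3 \theta}}{4} is an antiderivative of f.
Check: d/d\theta[- \frac{3 \sqrt{2 \theta^{2} + 1} e^{- 3 \theta}}{4}] = \frac{\left(18 \theta^{2} - 6 \theta + 9\right) e^{- 3 \theta}}{4 \sqrt{2 \theta^{2} + 1}}, which equals f(\theta).
F(2) = - \frac{9}{4 e^{6}}; F(1) = - \frac{3 \sqrt{3}}{4 e^{3}}.
Integral = F(2) - F(1) = - \frac{9}{4 e^{6}} + \frac{3 \sqrt{3}}{4 e^{3}}.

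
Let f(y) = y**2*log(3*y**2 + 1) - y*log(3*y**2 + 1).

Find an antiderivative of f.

An antiderivative is F(y) = -2*y**3/9 + y**2/2 + 2*y/9 + (y**3/3 - y**2/2)*log(3*y**2 + 1) - log(y**2 + 1/3)/6 - 2*sqrt(3)*atan(sqrt(3)*y)/27.

The integrand splits into summands that can be handled one at a time.
Check: d/dy[-2*y**3/9 + y**2/2 + 2*y/9 + (y**3/3 - y**2/2)*log(3*y**2 + 1) - log(y**2 + 1/3)/6 - 2*sqrt(3)*atan(sqrt(3)*y)/27] = y**2*log(3*y**2 + 1) - y*log(3*y**2 + 1) = f(y).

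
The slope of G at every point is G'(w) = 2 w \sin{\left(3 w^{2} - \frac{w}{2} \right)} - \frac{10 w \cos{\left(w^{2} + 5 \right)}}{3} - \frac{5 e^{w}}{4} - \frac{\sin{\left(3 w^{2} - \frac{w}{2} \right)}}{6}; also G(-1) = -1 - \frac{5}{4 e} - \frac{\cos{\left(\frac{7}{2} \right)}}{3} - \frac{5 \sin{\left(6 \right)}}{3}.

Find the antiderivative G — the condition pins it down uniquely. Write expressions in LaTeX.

G(w) = - \frac{5 e^{w}}{4} - \frac{5 \sin{\left(w^{2} + 5 \right)}}{3} - \frac{\cos{\left(3 w^{2} - \frac{w}{2} \right)}}{3} - 1

Integrate term by term and add the pieces.
A general antiderivative is - \frac{5 e^{w}}{4} - \frac{5 \sin{\left(w^{2} + 5 \right)}}{3} - \frac{\cos{\left(3 w^{2} - \frac{w}{2} \right)}}{3} + C.
The condition gives C = -1 - \frac{5}{4 e} - \frac{\cos{\left(\frac{7}{2} \right)}}{3} - \frac{5 \sin{\left(6 \right)}}{3} - (- \frac{5}{4 e} - \frac{\cos{\left(\frac{7}{2} \right)}}{3} - \frac{5 \sin{\left(6 \right)}}{3}) = -1.
So G(w) = - \frac{5 e^{w}}{4} - \frac{5 \sin{\left(w^{2} + 5 \right)}}{3} - \frac{\cos{\left(3 w^{2} - \frac{w}{2} \right)}}{3} - 1.
Check: d/dw[- \frac{5 e^{w}}{4} - \frac{5 \sin{\left(w^{2} + 5 \right)}}{3} - \frac{\cos{\left(3 w^{2} - \frac{w}{2} \right)}}{3} - 1] = 2 w \sin{\left(3 w^{2} - \frac{w}{2} \right)} - \frac{10 w \cos{\left(w^{2} + 5 \right)}}{3} - \frac{5 e^{w}}{4} - \frac{\sin{\left(3 w^{2} - \frac{w}{2} \right)}}{6} = G'(w).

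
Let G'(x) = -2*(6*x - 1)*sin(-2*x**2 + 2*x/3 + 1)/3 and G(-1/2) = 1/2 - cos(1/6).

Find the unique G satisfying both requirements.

The substitution u = -2*x**2 + 2*x/3 + 1 works: G'(x) is exactly (dG/du)*(du/dx) for that inner function.
A general antiderivative is -cos(-2*x**2 + 2*x/3 + 1) + C.
The condition gives C = 1/2 - cos(1/6) - (-cos(1/6)) = 1/2.
So G(x) = 1/2 - cos(-2*x**2 + 2*x/3 + 1).
Check: d/dx[1/2 - cos(-2*x**2 + 2*x/3 + 1)] = -4*x*sin(-2*x**2 + 2*x/3 + 1) + 2*sin(-2*x**2 + 2*x/3 + 1)/3, which equals G'(x).

G(x) = 1/2 - cos(-2*x**2 + 2*x/3 + 1)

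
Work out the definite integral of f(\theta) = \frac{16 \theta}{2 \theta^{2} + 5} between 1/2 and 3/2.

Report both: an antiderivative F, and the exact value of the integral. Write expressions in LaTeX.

f matches the chain-rule pattern g'(h)*h' with inner function h(\theta) = 2 \theta^{2} + 5; substituting u = h(\theta) collapses the integral.
F(\theta) = 4 \log{\left(2 \theta^{2} + 5 \right)} is an antiderivative of f.
Check: d/d\theta[4 \log{\left(2 \theta^{2} + 5 \right)}] = \frac{16 \theta}{2 \theta^{2} + 5} = f(\theta).
F(3/2) = 4 \log{\left(\frac{19}{2} \right)}; F(1/2) = 4 \log{\left(\frac{11}{2} \right)}.
Integral = F(3/2) - F(1/2) = - 4 \log{\left(\frac{11}{2} \right)} + 4 \log{\left(\frac{19}{2} \right)}.

Antiderivative: F(\theta) = 4 \log{\left(2 \theta^{2} + 5 \right)}; value = - 4 \log{\left(\frac{11}{2} \right)} + 4 \log{\left(\frac{19}{2} \right)}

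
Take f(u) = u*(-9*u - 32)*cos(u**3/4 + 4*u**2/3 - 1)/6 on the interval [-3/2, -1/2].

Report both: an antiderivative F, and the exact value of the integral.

f matches the chain-rule pattern g'(h)*h' with inner function h(u) = u**3/4 + 4*u**2/3 - 1; substituting w = h(u) collapses the integral.
F(u) = -2*sin(u**3/4 + 4*u**2/3 - 1) is an antiderivative of f.
Check: d/du[-2*sin(u**3/4 + 4*u**2/3 - 1)] = -3*u**2*cos(u**3/4 + 4*u**2/3 - 1)/2 - 16*u*cos(u**3/4 + 4*u**2/3 - 1)/3, which equals f(u).
F(-1/2) = 2*sin(67/96); F(-3/2) = -2*sin(37/32).
Integral = F(-1/2) - F(-3/2) = 2*sin(67/96) + 2*sin(37/32).

Antiderivative: F(u) = -2*sin(u**3/4 + 4*u**2/3 - 1); value = 2*sin(67/96) + 2*sin(37/32)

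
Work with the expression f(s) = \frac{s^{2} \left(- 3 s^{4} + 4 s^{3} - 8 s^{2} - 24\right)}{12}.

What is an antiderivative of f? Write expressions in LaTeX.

Differentiate the proposed F(s) back; it has to land on f(s) exactly.
Check: d/ds[- \frac{s^{7}}{28} + \frac{s^{6}}{18} - \frac{2 s^{5}}{15} - \frac{2 s^{3}}{3}] = - \frac{s^{6}}{4} + \frac{s^{5}}{3} - \frac{2 s^{4}}{3} - 2 s^{2}, which equals f(s).

An antiderivative is F(s) = - \frac{s^{7}}{28} + \frac{s^{6}}{18} - \frac{2 s^{5}}{15} - \frac{2 s^{3}}{3}.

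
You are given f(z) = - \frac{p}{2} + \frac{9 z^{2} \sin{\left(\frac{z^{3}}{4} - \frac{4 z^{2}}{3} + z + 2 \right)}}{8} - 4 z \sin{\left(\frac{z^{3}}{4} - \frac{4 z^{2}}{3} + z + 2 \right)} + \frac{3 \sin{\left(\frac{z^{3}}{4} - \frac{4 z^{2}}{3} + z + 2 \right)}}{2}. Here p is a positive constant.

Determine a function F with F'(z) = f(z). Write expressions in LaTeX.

Integrate term by term and add the pieces.
Check: d/dz[- \frac{p z}{2} - \frac{3 \cos{\left(\frac{z^{3}}{4} - \frac{4 z^{2}}{3} + z + 2 \right)}}{2}] = - \frac{p}{2} + \frac{9 z^{2} \sin{\left(\frac{z^{3}}{4} - \frac{4 z^{2}}{3} + z + 2 \right)}}{8} - 4 z \sin{\left(\frac{z^{3}}{4} - \frac{4 z^{2}}{3} + z + 2 \right)} + \frac{3 \sin{\left(\frac{z^{3}}{4} - \frac{4 z^{2}}{3} + z + 2 \right)}}{2} = f(z).

An antiderivative is F(z) = - \frac{p z}{2} - \frac{3 \cos{\left(\frac{z^{3}}{4} - \frac{4 z^{2}}{3} + z + 2 \right)}}{2}.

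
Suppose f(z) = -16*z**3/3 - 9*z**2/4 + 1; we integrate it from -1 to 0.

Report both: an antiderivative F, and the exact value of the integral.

Integrate term by term and add the pieces.
F(z) = -4*z**4/3 - 3*z**3/4 + z is an antiderivative of f.
Check: d/dz[-4*z**4/3 - 3*z**3/4 + z] = -16*z**3/3 - 9*z**2/4 + 1 = f(z).
F(0) = 0; F(-1) = -19/12.
Integral = F(0) - F(-1) = 19/12.

Antiderivative: F(z) = -4*z**4/3 - 3*z**3/4 + z; value = 19/12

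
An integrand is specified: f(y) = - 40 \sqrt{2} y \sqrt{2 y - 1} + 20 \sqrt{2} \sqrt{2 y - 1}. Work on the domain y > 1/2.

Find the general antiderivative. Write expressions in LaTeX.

The integrand splits into summands that can be handled one at a time.
Check: d/dy[- 16 y^{2} \sqrt{4 y - 2} + 16 y \sqrt{4 y - 2} - 4 \sqrt{4 y - 2}] = \frac{- 80 \sqrt{2} y^{2} + 80 \sqrt{2} y - 20 \sqrt{2}}{\sqrt{2 y - 1}}, which equals f(y).

F(y) = - 16 y^{2} \sqrt{4 y - 2} + 16 y \sqrt{4 y - 2} - 4 \sqrt{4 y - 2} + C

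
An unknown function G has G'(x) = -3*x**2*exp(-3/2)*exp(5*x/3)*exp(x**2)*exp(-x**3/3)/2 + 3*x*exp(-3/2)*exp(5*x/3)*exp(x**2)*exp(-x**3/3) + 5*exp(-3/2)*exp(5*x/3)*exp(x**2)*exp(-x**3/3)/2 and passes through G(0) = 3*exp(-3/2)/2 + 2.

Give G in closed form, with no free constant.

G(x) = 3*exp(-3/2)*exp(5*x/3)*exp(x**2)*exp(-x**3/3)/2 + 2

G'(x) matches the chain-rule pattern g'(h)*h' with inner function h(x) = -x**3/3 + x**2 + 5*x/3 - 3/2; substituting u = h(x) collapses the integral.
A general antiderivative is 3*exp(-x**3/3 + x**2 + 5*x/3 - 3/2)/2 + C.
The condition gives C = 3*exp(-3/2)/2 + 2 - (3*exp(-3/2)/2) = 2.
So G(x) = 3*exp(-3/2)*exp(5*x/3)*exp(x**2)*exp(-x**3/3)/2 + 2.
Check: d/dx[3*exp(-3/2)*exp(5*x/3)*exp(x**2)*exp(-x**3/3)/2 + 2] = (-3*x**2*exp(5*x/3)*exp(x**2) + 6*x*exp(5*x/3)*exp(x**2) + 5*exp(5*x/3)*exp(x**2))*exp(-3/2)*exp(-x**3/3)/2, which equals G'(x).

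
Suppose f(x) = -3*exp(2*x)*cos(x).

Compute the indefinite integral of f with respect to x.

F(x) = -3*(sin(x) + 2*cos(x))*exp(2*x)/5 + C

An antiderivative F(x) passes only if d/dx[F] lands on f(x) exactly.
Check: d/dx[-3*(sin(x) + 2*cos(x))*exp(2*x)/5] = -3*exp(2*x)*cos(x) = f(x).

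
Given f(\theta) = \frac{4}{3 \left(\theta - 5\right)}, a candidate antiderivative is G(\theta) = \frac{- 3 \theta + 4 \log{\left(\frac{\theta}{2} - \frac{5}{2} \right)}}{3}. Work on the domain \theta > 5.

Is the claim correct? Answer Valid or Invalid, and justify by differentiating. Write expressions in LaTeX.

d/d\theta[G] = \frac{19 - 3 \theta}{3 \theta - 15}
d/d\theta[G] - f(\theta) = -1 != 0.

Invalid: d/d\theta[G] - f = -1, which is not 0.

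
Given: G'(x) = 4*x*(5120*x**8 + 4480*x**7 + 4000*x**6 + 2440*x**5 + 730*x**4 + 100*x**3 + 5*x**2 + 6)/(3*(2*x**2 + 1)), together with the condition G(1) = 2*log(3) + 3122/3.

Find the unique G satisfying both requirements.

G(x) = (1280*x**8 + 1280*x**7 + 480*x**6 + 80*x**5 + 5*x**4 + 6*log(2*x**2 + 1) - 3)/3

For G(x) to be correct, d/dx[G] must agree with the stated G'(x) identically.
A general antiderivative is 5*(4*x**2 + x)**4/3 + 2*log(2*x**2 + 1) + C.
The condition gives C = 2*log(3) + 3122/3 - (2*log(3) + 3125/3) = -1.
So G(x) = (1280*x**8 + 1280*x**7 + 480*x**6 + 80*x**5 + 5*x**4 + 6*log(2*x**2 + 1) - 3)/3.
Check: d/dx[(1280*x**8 + 1280*x**7 + 480*x**6 + 80*x**5 + 5*x**4 + 6*log(2*x**2 + 1) - 3)/3] = (20480*x**9 + 17920*x**8 + 16000*x**7 + 9760*x**6 + 2920*x**5 + 400*x**4 + 20*x**3 + 24*x)/(6*x**2 + 3), which equals G'(x).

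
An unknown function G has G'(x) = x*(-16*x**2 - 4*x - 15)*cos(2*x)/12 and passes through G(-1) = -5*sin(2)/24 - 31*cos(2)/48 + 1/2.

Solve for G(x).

G(x) = -2*x**3*sin(2*x)/3 - x**2*sin(2*x)/6 - x**2*cos(2*x) + 3*x*sin(2*x)/8 - x*cos(2*x)/6 + sin(2*x)/12 + 3*cos(2*x)/16 + 1/2

Any candidate G(x) must reproduce the stated G'(x) exactly.
A general antiderivative is -2*x**3*sin(2*x)/3 - x**2*sin(2*x)/6 - x**2*cos(2*x) + 3*x*sin(2*x)/8 - x*cos(2*x)/6 + sin(2*x)/12 + 3*cos(2*x)/16 + C.
The condition gives C = -5*sin(2)/24 - 31*cos(2)/48 + 1/2 - (-5*sin(2)/24 - 31*cos(2)/48) = 1/2.
So G(x) = -2*x**3*sin(2*x)/3 - x**2*sin(2*x)/6 - x**2*cos(2*x) + 3*x*sin(2*x)/8 - x*cos(2*x)/6 + sin(2*x)/12 + 3*cos(2*x)/16 + 1/2.
Check: d/dx[-2*x**3*sin(2*x)/3 - x**2*sin(2*x)/6 - x**2*cos(2*x) + 3*x*sin(2*x)/8 - x*cos(2*x)/6 + sin(2*x)/12 + 3*cos(2*x)/16 + 1/2] = -4*x**3*cos(2*x)/3 - x**2*cos(2*x)/3 - 5*x*cos(2*x)/4, which equals G'(x).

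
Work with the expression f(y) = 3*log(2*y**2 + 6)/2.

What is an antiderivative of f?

An antiderivative F(y) passes only if d/dy[F] lands on f(y) exactly.
Check: d/dy[3*(y*log(2*y**2 + 6) - 2*y + 2*sqrt(3)*atan(sqrt(3)*y/3))/2] = 3*log(y**2 + 3)/2 + 3*log(2)/2, which equals f(y).

An antiderivative is F(y) = 3*(y*log(2*y**2 + 6) - 2*y + 2*sqrt(3)*atan(sqrt(3)*y/3))/2.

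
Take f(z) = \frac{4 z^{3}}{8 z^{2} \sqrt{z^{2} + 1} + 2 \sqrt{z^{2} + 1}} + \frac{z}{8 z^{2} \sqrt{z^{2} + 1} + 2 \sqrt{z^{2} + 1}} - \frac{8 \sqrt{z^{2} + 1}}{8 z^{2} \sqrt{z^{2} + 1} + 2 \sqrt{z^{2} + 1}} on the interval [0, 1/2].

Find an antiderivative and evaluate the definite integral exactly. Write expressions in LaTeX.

Integrate term by term and add the pieces.
F(z) = \frac{\sqrt{z^{2} + 1} - 4 \operatorname{atan}{\left(2 z \right)}}{2} is an antiderivative of f.
Check: d/dz[\frac{\sqrt{z^{2} + 1} - 4 \operatorname{atan}{\left(2 z \right)}}{2}] = \frac{4 z^{3} + z - 8 \sqrt{z^{2} + 1}}{8 z^{2} \sqrt{z^{2} + 1} + 2 \sqrt{z^{2} + 1}}, which equals f(z).
F(1/2) = - \frac{\pi}{2} + \frac{\sqrt{5}}{4}; F(0) = \frac{1}{2}.
Integral = F(1/2) - F(0) = - \frac{\pi}{2} - \frac{1}{2} + \frac{\sqrt{5}}{4}.

Antiderivative: F(z) = \frac{\sqrt{z^{2} + 1} - 4 \operatorname{atan}{\left(2 z \right)}}{2}; value = - \frac{\pi}{2} - \frac{1}{2} + \frac{\sqrt{5}}{4}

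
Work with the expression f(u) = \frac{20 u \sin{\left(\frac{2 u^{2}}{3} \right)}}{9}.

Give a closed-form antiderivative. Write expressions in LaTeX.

f matches the chain-rule pattern g'(h)*h' with inner function h(u) = \frac{2 u^{2}}{3}; substituting w = h(u) collapses the integral.
Check: d/du[- \frac{5 \cos{\left(\frac{2 u^{2}}{3} \right)}}{3}] = \frac{20 u \sin{\left(\frac{2 u^{2}}{3} \right)}}{9} = f(u).

An antiderivative is F(u) = - \frac{5 \cos{\left(\frac{2 u^{2}}{3} \right)}}{3}.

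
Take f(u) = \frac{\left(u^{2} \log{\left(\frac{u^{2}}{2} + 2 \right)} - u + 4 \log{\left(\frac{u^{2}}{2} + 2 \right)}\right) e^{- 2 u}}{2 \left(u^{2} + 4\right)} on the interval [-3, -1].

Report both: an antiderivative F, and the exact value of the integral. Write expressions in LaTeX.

Recognize the product-rule pattern: f = v'r + vr' with v = - \frac{e^{- 2 u}}{4}, r = \log{\left(\frac{u^{2}}{2} + 2 \right)}, so integration by parts undoes it.
F(u) = - \frac{e^{- 2 u} \log{\left(\frac{u^{2}}{2} + 2 \right)}}{4} is an antiderivative of f.
Check: d/du[- \frac{e^{- 2 u} \log{\left(\frac{u^{2}}{2} + 2 \right)}}{4}] = \frac{u^{2} \log{\left(\frac{u^{2}}{2} + 2 \right)} - u + 4 \log{\left(\frac{u^{2}}{2} + 2 \right)}}{2 u^{2} e^{2 u} + 8 e^{2 u}}, which equals f(u).
F(-1) = - \frac{e^{2} \log{\left(\frac{5}{2} \right)}}{4}; F(-3) = - \frac{e^{6} \log{\left(\frac{13}{2} \right)}}{4}.
Integral = F(-1) - F(-3) = - \frac{e^{2} \log{\left(\frac{5}{2} \right)}}{4} + \frac{e^{6} \log{\left(\frac{13}{2} \right)}}{4}.

Antiderivative: F(u) = - \frac{e^{- 2 u} \log{\left(\frac{u^{2}}{2} + 2 \right)}}{4}; value = - \frac{e^{2} \log{\left(\frac{5}{2} \right)}}{4} + \frac{e^{6} \log{\left(\frac{13}{2} \right)}}{4}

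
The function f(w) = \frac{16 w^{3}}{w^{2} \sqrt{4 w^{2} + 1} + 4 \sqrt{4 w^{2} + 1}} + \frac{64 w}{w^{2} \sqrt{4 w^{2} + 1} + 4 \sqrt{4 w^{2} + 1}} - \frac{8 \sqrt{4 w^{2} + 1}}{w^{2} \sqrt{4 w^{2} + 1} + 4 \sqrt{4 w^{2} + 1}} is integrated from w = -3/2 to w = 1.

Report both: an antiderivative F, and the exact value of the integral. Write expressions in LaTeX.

Antiderivative: F(w) = 4 \sqrt{4 w^{2} + 1} - 4 \operatorname{atan}{\left(\frac{w}{2} \right)}; value = - 4 \sqrt{10} - 4 \operatorname{atan}{\left(\frac{3}{4} \right)} - 4 \operatorname{atan}{\left(\frac{1}{2} \right)} + 4 \sqrt{5}

The integrand splits into summands that can be handled one at a time.
F(w) = 4 \sqrt{4 w^{2} + 1} - 4 \operatorname{atan}{\left(\frac{w}{2} \right)} is an antiderivative of f.
Check: d/dw[4 \sqrt{4 w^{2} + 1} - 4 \operatorname{atan}{\left(\frac{w}{2} \right)}] = \frac{16 w^{3} + 64 w - 8 \sqrt{4 w^{2} + 1}}{w^{2} \sqrt{4 w^{2} + 1} + 4 \sqrt{4 w^{2} + 1}}, which equals f(w).
F(1) = - 4 \operatorname{atan}{\left(\frac{1}{2} \right)} + 4 \sqrt{5}; F(-3/2) = 4 \operatorname{atan}{\left(\frac{3}{4} \right)} + 4 \sqrt{10}.
Integral = F(1) - F(-3/2) = - 4 \sqrt{10} - 4 \operatorname{atan}{\left(\frac{3}{4} \right)} - 4 \operatorname{atan}{\left(\frac{1}{2} \right)} + 4 \sqrt{5}.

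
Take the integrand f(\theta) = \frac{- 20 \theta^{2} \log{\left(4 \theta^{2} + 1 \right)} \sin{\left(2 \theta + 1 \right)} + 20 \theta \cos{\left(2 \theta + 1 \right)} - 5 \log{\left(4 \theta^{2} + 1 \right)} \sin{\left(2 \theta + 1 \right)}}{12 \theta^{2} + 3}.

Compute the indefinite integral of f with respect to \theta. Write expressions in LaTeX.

F(\theta) = \frac{5 \log{\left(4 \theta^{2} + 1 \right)} \cos{\left(2 \theta + 1 \right)}}{6} + C

Recognize the product-rule pattern: f = u'v + uv' with u = \frac{5 \cos{\left(2 \theta + 1 \right)}}{6}, v = \log{\left(4 \theta^{2} + 1 \right)}, so integration by parts undoes it.
Check: d/d\theta[\frac{5 \log{\left(4 \theta^{2} + 1 \right)} \cos{\left(2 \theta + 1 \right)}}{6}] = \frac{- 20 \theta^{2} \log{\left(4 \theta^{2} + 1 \right)} \sin{\left(2 \theta + 1 \right)} + 20 \theta \cos{\left(2 \theta + 1 \right)} - 5 \log{\left(4 \theta^{2} + 1 \right)} \sin{\left(2 \theta + 1 \right)}}{12 \theta^{2} + 3} = f(\theta).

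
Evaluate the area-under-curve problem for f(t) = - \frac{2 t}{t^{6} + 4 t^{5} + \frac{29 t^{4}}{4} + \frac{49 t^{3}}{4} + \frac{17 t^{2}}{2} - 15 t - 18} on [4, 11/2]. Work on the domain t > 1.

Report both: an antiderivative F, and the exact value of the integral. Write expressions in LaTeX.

Antiderivative: F(t) = \frac{- 400 t \log{\left(t - 1 \right)} + 12864 t \log{\left(t + \frac{3}{2} \right)} - 12500 t \log{\left(t + 2 \right)} + 18 t \log{\left(t^{2} + 4 \right)} + 948 t \operatorname{atan}{\left(\frac{t}{2} \right)} - 600 \log{\left(t - 1 \right)} + 19296 \log{\left(t + \frac{3}{2} \right)} - 18750 \log{\left(t + 2 \right)} + 27 \log{\left(t^{2} + 4 \right)} + 1422 \operatorname{atan}{\left(\frac{t}{2} \right)} + 7200}{18750 t + 28125}; value = - \frac{2 \log{\left(\frac{15}{2} \right)}}{3} - \frac{2144 \log{\left(\frac{11}{2} \right)}}{3125} - \frac{158 \operatorname{atan}{\left(2 \right)}}{3125} - \frac{8 \log{\left(\frac{9}{2} \right)}}{375} - \frac{144}{9625} - \frac{3 \log{\left(20 \right)}}{3125} + \frac{3 \log{\left(\frac{137}{4} \right)}}{3125} + \frac{8 \log{\left(3 \right)}}{375} + \frac{158 \operatorname{atan}{\left(\frac{11}{4} \right)}}{3125} + \frac{2 \log{\left(6 \right)}}{3} + \frac{2144 \log{\left(7 \right)}}{3125}

The denominator factors as \left(t - 1\right) \left(t + 2\right) \left(2 t + 3\right)^{2} \left(t^{2} + 4\right); partial fractions split f into directly integrable pieces: \frac{2 \left(3 t + 158\right)}{3125 \left(t^{2} + 4\right)} + \frac{4288}{3125 \left(2 t + 3\right)} - \frac{192}{125 \left(2 t + 3\right)^{2}} - \frac{2}{3 \left(t + 2\right)} - \frac{8}{375 \left(t - 1\right)}.
F(t) = \frac{- 400 t \log{\left(t - 1 \right)} + 12864 t \log{\left(t + \frac{3}{2} \right)} - 12500 t \log{\left(t + 2 \right)} + 18 t \log{\left(t^{2} + 4 \right)} + 948 t \operatorname{atan}{\left(\frac{t}{2} \right)} - 600 \log{\left(t - 1 \right)} + 19296 \log{\left(t + \frac{3}{2} \right)} - 18750 \log{\left(t + 2 \right)} + 27 \log{\left(t^{2} + 4 \right)} + 1422 \operatorname{atan}{\left(\frac{t}{2} \right)} + 7200}{18750 t + 28125} is an antiderivative of f.
Check: d/dt[\frac{- 400 t \log{\left(t - 1 \right)} + 12864 t \log{\left(t + \frac{3}{2} \right)} - 12500 t \log{\left(t + 2 \right)} + 18 t \log{\left(t^{2} + 4 \right)} + 948 t \operatorname{atan}{\left(\frac{t}{2} \right)} - 600 \log{\left(t - 1 \right)} + 19296 \log{\left(t + \frac{3}{2} \right)} - 18750 \log{\left(t + 2 \right)} + 27 \log{\left(t^{2} + 4 \right)} + 1422 \operatorname{atan}{\left(\frac{t}{2} \right)} + 7200}{18750 t + 28125}] = - \frac{8 t}{4 t^{6} + 16 t^{5} + 29 t^{4} + 49 t^{3} + 34 t^{2} - 60 t - 72}, which equals f(t).
F(11/2) = - \frac{2 \log{\left(\frac{15}{2} \right)}}{3} - \frac{8 \log{\left(\frac{9}{2} \right)}}{375} + \frac{3 \log{\left(\frac{137}{4} \right)}}{3125} + \frac{48}{875} + \frac{158 \operatorname{atan}{\left(\frac{11}{4} \right)}}{3125} + \frac{2144 \log{\left(7 \right)}}{3125}; F(4) = - \frac{2 \log{\left(6 \right)}}{3} - \frac{8 \log{\left(3 \right)}}{375} + \frac{3 \log{\left(20 \right)}}{3125} + \frac{158 \operatorname{atan}{\left(2 \right)}}{3125} + \frac{96}{1375} + \frac{2144 \log{\left(\frac{11}{2} \right)}}{3125}.
Integral = F(11/2) - F(4) = - \frac{2 \log{\left(\frac{15}{2} \right)}}{3} - \frac{2144 \log{\left(\frac{11}{2} \right)}}{3125} - \frac{158 \operatorname{atan}{\left(2 \right)}}{3125} - \frac{8 \log{\left(\frac{9}{2} \right)}}{375} - \frac{144}{9625} - \frac{3 \log{\left(20 \right)}}{3125} + \frac{3 \log{\left(\frac{137}{4} \right)}}{3125} + \frac{8 \log{\left(3 \right)}}{375} + \frac{158 \operatorname{atan}{\left(\frac{11}{4} \right)}}{3125} + \frac{2 \log{\left(6 \right)}}{3} + \frac{2144 \log{\left(7 \right)}}{3125}.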